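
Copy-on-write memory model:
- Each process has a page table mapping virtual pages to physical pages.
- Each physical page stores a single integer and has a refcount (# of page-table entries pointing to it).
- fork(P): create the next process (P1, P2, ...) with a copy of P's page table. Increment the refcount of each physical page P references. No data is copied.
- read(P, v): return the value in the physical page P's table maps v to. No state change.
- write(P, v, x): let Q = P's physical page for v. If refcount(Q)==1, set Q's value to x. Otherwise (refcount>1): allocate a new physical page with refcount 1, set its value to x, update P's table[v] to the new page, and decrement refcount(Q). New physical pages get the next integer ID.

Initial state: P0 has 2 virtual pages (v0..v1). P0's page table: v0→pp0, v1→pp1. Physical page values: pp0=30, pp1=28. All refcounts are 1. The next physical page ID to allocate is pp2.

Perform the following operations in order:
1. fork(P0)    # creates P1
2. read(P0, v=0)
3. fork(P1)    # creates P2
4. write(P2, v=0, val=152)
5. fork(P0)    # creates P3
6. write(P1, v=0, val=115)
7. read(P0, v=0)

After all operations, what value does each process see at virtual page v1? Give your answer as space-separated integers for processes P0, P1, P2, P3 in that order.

Op 1: fork(P0) -> P1. 2 ppages; refcounts: pp0:2 pp1:2
Op 2: read(P0, v0) -> 30. No state change.
Op 3: fork(P1) -> P2. 2 ppages; refcounts: pp0:3 pp1:3
Op 4: write(P2, v0, 152). refcount(pp0)=3>1 -> COPY to pp2. 3 ppages; refcounts: pp0:2 pp1:3 pp2:1
Op 5: fork(P0) -> P3. 3 ppages; refcounts: pp0:3 pp1:4 pp2:1
Op 6: write(P1, v0, 115). refcount(pp0)=3>1 -> COPY to pp3. 4 ppages; refcounts: pp0:2 pp1:4 pp2:1 pp3:1
Op 7: read(P0, v0) -> 30. No state change.
P0: v1 -> pp1 = 28
P1: v1 -> pp1 = 28
P2: v1 -> pp1 = 28
P3: v1 -> pp1 = 28

Answer: 28 28 28 28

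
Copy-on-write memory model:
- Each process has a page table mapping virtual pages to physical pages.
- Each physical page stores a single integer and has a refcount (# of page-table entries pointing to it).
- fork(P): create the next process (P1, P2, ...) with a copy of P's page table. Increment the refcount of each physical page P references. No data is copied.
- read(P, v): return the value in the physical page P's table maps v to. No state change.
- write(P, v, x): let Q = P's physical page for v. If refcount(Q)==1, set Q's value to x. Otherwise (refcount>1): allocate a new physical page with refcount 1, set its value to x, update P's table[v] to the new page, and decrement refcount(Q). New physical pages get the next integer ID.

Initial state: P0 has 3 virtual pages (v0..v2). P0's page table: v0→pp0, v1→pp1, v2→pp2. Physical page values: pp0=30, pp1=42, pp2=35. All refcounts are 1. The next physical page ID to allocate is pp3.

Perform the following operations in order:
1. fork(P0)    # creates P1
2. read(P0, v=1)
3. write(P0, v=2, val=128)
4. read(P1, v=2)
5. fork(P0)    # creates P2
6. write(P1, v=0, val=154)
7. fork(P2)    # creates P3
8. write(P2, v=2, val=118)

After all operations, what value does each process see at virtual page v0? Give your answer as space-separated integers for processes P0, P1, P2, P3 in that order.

Op 1: fork(P0) -> P1. 3 ppages; refcounts: pp0:2 pp1:2 pp2:2
Op 2: read(P0, v1) -> 42. No state change.
Op 3: write(P0, v2, 128). refcount(pp2)=2>1 -> COPY to pp3. 4 ppages; refcounts: pp0:2 pp1:2 pp2:1 pp3:1
Op 4: read(P1, v2) -> 35. No state change.
Op 5: fork(P0) -> P2. 4 ppages; refcounts: pp0:3 pp1:3 pp2:1 pp3:2
Op 6: write(P1, v0, 154). refcount(pp0)=3>1 -> COPY to pp4. 5 ppages; refcounts: pp0:2 pp1:3 pp2:1 pp3:2 pp4:1
Op 7: fork(P2) -> P3. 5 ppages; refcounts: pp0:3 pp1:4 pp2:1 pp3:3 pp4:1
Op 8: write(P2, v2, 118). refcount(pp3)=3>1 -> COPY to pp5. 6 ppages; refcounts: pp0:3 pp1:4 pp2:1 pp3:2 pp4:1 pp5:1
P0: v0 -> pp0 = 30
P1: v0 -> pp4 = 154
P2: v0 -> pp0 = 30
P3: v0 -> pp0 = 30

Answer: 30 154 30 30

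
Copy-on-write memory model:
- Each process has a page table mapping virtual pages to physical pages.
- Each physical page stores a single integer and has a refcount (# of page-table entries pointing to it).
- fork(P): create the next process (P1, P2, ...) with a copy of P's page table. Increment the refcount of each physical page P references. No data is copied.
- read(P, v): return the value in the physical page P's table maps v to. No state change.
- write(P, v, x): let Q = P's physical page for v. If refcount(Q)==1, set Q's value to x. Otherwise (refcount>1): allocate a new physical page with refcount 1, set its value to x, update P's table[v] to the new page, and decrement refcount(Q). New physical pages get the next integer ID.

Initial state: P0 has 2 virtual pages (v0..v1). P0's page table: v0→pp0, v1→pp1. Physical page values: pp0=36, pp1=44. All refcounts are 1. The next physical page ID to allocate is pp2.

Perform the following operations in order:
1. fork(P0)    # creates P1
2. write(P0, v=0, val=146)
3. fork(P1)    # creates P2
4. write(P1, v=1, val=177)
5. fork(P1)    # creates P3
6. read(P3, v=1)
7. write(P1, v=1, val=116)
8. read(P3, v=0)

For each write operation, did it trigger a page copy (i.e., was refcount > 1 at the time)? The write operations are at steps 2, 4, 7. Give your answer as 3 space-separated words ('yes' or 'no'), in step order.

Op 1: fork(P0) -> P1. 2 ppages; refcounts: pp0:2 pp1:2
Op 2: write(P0, v0, 146). refcount(pp0)=2>1 -> COPY to pp2. 3 ppages; refcounts: pp0:1 pp1:2 pp2:1
Op 3: fork(P1) -> P2. 3 ppages; refcounts: pp0:2 pp1:3 pp2:1
Op 4: write(P1, v1, 177). refcount(pp1)=3>1 -> COPY to pp3. 4 ppages; refcounts: pp0:2 pp1:2 pp2:1 pp3:1
Op 5: fork(P1) -> P3. 4 ppages; refcounts: pp0:3 pp1:2 pp2:1 pp3:2
Op 6: read(P3, v1) -> 177. No state change.
Op 7: write(P1, v1, 116). refcount(pp3)=2>1 -> COPY to pp4. 5 ppages; refcounts: pp0:3 pp1:2 pp2:1 pp3:1 pp4:1
Op 8: read(P3, v0) -> 36. No state change.

yes yes yes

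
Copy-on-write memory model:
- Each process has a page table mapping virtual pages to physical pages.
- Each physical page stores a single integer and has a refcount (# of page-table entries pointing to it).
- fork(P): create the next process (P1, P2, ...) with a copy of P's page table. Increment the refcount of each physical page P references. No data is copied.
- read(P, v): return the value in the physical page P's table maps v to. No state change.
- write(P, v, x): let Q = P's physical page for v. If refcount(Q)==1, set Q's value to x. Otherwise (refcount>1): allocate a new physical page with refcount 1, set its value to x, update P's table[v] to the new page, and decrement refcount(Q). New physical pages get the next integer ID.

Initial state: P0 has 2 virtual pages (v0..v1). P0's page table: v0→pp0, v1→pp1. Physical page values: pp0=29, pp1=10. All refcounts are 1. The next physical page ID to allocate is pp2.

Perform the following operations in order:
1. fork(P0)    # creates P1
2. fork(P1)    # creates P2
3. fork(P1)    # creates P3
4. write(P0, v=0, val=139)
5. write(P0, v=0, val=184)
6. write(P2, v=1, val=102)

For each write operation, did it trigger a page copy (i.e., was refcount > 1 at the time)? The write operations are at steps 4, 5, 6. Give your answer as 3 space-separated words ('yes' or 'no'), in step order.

Op 1: fork(P0) -> P1. 2 ppages; refcounts: pp0:2 pp1:2
Op 2: fork(P1) -> P2. 2 ppages; refcounts: pp0:3 pp1:3
Op 3: fork(P1) -> P3. 2 ppages; refcounts: pp0:4 pp1:4
Op 4: write(P0, v0, 139). refcount(pp0)=4>1 -> COPY to pp2. 3 ppages; refcounts: pp0:3 pp1:4 pp2:1
Op 5: write(P0, v0, 184). refcount(pp2)=1 -> write in place. 3 ppages; refcounts: pp0:3 pp1:4 pp2:1
Op 6: write(P2, v1, 102). refcount(pp1)=4>1 -> COPY to pp3. 4 ppages; refcounts: pp0:3 pp1:3 pp2:1 pp3:1

yes no yes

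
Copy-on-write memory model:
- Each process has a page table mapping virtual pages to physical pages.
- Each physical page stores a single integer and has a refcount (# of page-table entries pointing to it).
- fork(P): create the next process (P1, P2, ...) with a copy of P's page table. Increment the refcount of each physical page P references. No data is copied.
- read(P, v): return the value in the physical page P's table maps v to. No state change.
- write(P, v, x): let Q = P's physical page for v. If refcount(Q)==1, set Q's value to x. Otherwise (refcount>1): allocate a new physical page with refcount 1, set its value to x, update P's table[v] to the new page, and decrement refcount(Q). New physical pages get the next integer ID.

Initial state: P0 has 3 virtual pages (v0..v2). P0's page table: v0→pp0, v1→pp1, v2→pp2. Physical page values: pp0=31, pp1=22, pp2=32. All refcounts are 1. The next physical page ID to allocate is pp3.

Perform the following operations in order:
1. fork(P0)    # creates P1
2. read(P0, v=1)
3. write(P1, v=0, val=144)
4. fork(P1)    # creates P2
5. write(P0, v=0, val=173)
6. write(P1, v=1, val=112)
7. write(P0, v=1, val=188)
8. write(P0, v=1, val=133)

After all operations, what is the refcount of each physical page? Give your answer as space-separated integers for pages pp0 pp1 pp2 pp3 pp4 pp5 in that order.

Answer: 1 1 3 2 1 1

Derivation:
Op 1: fork(P0) -> P1. 3 ppages; refcounts: pp0:2 pp1:2 pp2:2
Op 2: read(P0, v1) -> 22. No state change.
Op 3: write(P1, v0, 144). refcount(pp0)=2>1 -> COPY to pp3. 4 ppages; refcounts: pp0:1 pp1:2 pp2:2 pp3:1
Op 4: fork(P1) -> P2. 4 ppages; refcounts: pp0:1 pp1:3 pp2:3 pp3:2
Op 5: write(P0, v0, 173). refcount(pp0)=1 -> write in place. 4 ppages; refcounts: pp0:1 pp1:3 pp2:3 pp3:2
Op 6: write(P1, v1, 112). refcount(pp1)=3>1 -> COPY to pp4. 5 ppages; refcounts: pp0:1 pp1:2 pp2:3 pp3:2 pp4:1
Op 7: write(P0, v1, 188). refcount(pp1)=2>1 -> COPY to pp5. 6 ppages; refcounts: pp0:1 pp1:1 pp2:3 pp3:2 pp4:1 pp5:1
Op 8: write(P0, v1, 133). refcount(pp5)=1 -> write in place. 6 ppages; refcounts: pp0:1 pp1:1 pp2:3 pp3:2 pp4:1 pp5:1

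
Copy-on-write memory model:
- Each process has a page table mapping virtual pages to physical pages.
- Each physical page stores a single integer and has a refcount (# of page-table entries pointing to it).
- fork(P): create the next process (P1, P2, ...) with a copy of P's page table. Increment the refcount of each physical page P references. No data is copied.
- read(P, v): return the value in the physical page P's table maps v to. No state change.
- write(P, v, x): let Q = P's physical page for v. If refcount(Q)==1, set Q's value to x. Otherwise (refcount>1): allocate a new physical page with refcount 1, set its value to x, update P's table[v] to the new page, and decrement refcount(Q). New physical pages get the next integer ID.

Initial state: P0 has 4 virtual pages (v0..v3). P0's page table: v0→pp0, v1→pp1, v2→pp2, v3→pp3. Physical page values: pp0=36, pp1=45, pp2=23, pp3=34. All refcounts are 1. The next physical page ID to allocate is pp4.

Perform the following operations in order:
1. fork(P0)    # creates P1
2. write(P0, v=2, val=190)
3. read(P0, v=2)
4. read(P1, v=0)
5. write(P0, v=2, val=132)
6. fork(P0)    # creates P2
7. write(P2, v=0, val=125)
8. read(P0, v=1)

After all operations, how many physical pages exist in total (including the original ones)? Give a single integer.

Answer: 6

Derivation:
Op 1: fork(P0) -> P1. 4 ppages; refcounts: pp0:2 pp1:2 pp2:2 pp3:2
Op 2: write(P0, v2, 190). refcount(pp2)=2>1 -> COPY to pp4. 5 ppages; refcounts: pp0:2 pp1:2 pp2:1 pp3:2 pp4:1
Op 3: read(P0, v2) -> 190. No state change.
Op 4: read(P1, v0) -> 36. No state change.
Op 5: write(P0, v2, 132). refcount(pp4)=1 -> write in place. 5 ppages; refcounts: pp0:2 pp1:2 pp2:1 pp3:2 pp4:1
Op 6: fork(P0) -> P2. 5 ppages; refcounts: pp0:3 pp1:3 pp2:1 pp3:3 pp4:2
Op 7: write(P2, v0, 125). refcount(pp0)=3>1 -> COPY to pp5. 6 ppages; refcounts: pp0:2 pp1:3 pp2:1 pp3:3 pp4:2 pp5:1
Op 8: read(P0, v1) -> 45. No state change.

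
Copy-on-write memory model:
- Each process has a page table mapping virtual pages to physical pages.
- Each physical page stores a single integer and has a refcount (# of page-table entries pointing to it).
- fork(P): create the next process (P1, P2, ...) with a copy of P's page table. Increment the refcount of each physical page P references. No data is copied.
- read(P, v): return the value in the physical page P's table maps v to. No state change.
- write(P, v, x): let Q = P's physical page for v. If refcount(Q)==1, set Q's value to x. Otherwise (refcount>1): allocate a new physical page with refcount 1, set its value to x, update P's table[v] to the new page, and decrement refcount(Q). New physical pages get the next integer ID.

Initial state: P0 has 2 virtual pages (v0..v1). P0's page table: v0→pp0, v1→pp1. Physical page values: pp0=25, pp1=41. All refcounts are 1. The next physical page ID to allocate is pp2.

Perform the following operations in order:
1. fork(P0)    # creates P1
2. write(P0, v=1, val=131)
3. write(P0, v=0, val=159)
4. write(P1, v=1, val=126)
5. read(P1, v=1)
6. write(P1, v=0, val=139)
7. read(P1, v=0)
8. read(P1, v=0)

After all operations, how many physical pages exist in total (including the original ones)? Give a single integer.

Op 1: fork(P0) -> P1. 2 ppages; refcounts: pp0:2 pp1:2
Op 2: write(P0, v1, 131). refcount(pp1)=2>1 -> COPY to pp2. 3 ppages; refcounts: pp0:2 pp1:1 pp2:1
Op 3: write(P0, v0, 159). refcount(pp0)=2>1 -> COPY to pp3. 4 ppages; refcounts: pp0:1 pp1:1 pp2:1 pp3:1
Op 4: write(P1, v1, 126). refcount(pp1)=1 -> write in place. 4 ppages; refcounts: pp0:1 pp1:1 pp2:1 pp3:1
Op 5: read(P1, v1) -> 126. No state change.
Op 6: write(P1, v0, 139). refcount(pp0)=1 -> write in place. 4 ppages; refcounts: pp0:1 pp1:1 pp2:1 pp3:1
Op 7: read(P1, v0) -> 139. No state change.
Op 8: read(P1, v0) -> 139. No state change.

Answer: 4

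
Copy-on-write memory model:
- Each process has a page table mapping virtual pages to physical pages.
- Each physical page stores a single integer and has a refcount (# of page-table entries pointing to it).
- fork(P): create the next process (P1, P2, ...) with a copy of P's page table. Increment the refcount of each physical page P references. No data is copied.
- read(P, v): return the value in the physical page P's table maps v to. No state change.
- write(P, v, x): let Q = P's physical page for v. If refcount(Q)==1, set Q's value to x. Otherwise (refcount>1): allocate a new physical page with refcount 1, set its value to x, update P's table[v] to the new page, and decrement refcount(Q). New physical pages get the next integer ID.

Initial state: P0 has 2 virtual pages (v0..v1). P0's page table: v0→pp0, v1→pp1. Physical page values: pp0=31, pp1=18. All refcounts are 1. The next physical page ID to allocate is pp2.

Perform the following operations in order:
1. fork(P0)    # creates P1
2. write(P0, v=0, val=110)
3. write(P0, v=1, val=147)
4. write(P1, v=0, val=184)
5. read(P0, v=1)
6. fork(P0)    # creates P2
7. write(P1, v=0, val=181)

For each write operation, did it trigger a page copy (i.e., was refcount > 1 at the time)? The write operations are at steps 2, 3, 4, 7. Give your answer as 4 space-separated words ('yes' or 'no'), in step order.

Op 1: fork(P0) -> P1. 2 ppages; refcounts: pp0:2 pp1:2
Op 2: write(P0, v0, 110). refcount(pp0)=2>1 -> COPY to pp2. 3 ppages; refcounts: pp0:1 pp1:2 pp2:1
Op 3: write(P0, v1, 147). refcount(pp1)=2>1 -> COPY to pp3. 4 ppages; refcounts: pp0:1 pp1:1 pp2:1 pp3:1
Op 4: write(P1, v0, 184). refcount(pp0)=1 -> write in place. 4 ppages; refcounts: pp0:1 pp1:1 pp2:1 pp3:1
Op 5: read(P0, v1) -> 147. No state change.
Op 6: fork(P0) -> P2. 4 ppages; refcounts: pp0:1 pp1:1 pp2:2 pp3:2
Op 7: write(P1, v0, 181). refcount(pp0)=1 -> write in place. 4 ppages; refcounts: pp0:1 pp1:1 pp2:2 pp3:2

yes yes no no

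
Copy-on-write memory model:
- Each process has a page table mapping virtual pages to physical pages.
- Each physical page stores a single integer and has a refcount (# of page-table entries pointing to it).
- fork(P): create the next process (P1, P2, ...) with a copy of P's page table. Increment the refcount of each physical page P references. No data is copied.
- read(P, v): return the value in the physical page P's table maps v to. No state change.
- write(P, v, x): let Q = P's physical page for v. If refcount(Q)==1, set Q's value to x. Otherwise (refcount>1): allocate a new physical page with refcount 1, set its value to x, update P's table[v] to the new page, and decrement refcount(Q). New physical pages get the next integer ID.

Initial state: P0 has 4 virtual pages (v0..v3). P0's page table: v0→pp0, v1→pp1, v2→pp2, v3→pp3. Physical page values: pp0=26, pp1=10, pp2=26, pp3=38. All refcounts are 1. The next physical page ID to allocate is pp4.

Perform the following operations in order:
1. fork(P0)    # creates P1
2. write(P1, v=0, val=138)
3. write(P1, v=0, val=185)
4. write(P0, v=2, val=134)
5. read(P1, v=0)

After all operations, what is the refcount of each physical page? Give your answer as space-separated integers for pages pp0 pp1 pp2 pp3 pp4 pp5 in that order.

Answer: 1 2 1 2 1 1

Derivation:
Op 1: fork(P0) -> P1. 4 ppages; refcounts: pp0:2 pp1:2 pp2:2 pp3:2
Op 2: write(P1, v0, 138). refcount(pp0)=2>1 -> COPY to pp4. 5 ppages; refcounts: pp0:1 pp1:2 pp2:2 pp3:2 pp4:1
Op 3: write(P1, v0, 185). refcount(pp4)=1 -> write in place. 5 ppages; refcounts: pp0:1 pp1:2 pp2:2 pp3:2 pp4:1
Op 4: write(P0, v2, 134). refcount(pp2)=2>1 -> COPY to pp5. 6 ppages; refcounts: pp0:1 pp1:2 pp2:1 pp3:2 pp4:1 pp5:1
Op 5: read(P1, v0) -> 185. No state change.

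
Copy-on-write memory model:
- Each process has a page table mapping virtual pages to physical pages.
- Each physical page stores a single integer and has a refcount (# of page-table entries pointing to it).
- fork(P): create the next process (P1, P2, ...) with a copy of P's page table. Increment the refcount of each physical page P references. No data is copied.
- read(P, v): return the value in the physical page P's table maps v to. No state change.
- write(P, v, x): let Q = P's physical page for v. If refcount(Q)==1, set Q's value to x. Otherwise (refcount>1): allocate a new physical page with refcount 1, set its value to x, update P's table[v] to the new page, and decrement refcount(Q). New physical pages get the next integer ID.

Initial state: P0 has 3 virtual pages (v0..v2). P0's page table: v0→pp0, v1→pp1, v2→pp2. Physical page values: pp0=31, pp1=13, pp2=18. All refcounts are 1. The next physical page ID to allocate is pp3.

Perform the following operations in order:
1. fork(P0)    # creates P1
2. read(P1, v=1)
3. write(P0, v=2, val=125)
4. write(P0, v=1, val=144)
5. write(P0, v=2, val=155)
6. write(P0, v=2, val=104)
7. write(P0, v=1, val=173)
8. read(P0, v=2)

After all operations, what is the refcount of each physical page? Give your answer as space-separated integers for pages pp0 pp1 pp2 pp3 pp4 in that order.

Answer: 2 1 1 1 1

Derivation:
Op 1: fork(P0) -> P1. 3 ppages; refcounts: pp0:2 pp1:2 pp2:2
Op 2: read(P1, v1) -> 13. No state change.
Op 3: write(P0, v2, 125). refcount(pp2)=2>1 -> COPY to pp3. 4 ppages; refcounts: pp0:2 pp1:2 pp2:1 pp3:1
Op 4: write(P0, v1, 144). refcount(pp1)=2>1 -> COPY to pp4. 5 ppages; refcounts: pp0:2 pp1:1 pp2:1 pp3:1 pp4:1
Op 5: write(P0, v2, 155). refcount(pp3)=1 -> write in place. 5 ppages; refcounts: pp0:2 pp1:1 pp2:1 pp3:1 pp4:1
Op 6: write(P0, v2, 104). refcount(pp3)=1 -> write in place. 5 ppages; refcounts: pp0:2 pp1:1 pp2:1 pp3:1 pp4:1
Op 7: write(P0, v1, 173). refcount(pp4)=1 -> write in place. 5 ppages; refcounts: pp0:2 pp1:1 pp2:1 pp3:1 pp4:1
Op 8: read(P0, v2) -> 104. No state change.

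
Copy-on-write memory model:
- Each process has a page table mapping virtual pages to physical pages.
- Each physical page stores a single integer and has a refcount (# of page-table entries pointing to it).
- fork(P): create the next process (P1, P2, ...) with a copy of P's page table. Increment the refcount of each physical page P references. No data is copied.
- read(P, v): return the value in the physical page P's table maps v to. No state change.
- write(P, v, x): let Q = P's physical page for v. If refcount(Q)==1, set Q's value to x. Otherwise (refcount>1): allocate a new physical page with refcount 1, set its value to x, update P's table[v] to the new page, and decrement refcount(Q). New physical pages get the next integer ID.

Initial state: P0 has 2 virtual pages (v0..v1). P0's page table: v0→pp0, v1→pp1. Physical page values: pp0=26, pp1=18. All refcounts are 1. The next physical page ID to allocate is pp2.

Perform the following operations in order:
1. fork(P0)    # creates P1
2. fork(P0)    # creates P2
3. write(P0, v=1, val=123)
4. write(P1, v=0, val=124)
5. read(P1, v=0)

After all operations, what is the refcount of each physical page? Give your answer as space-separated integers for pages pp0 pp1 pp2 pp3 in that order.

Answer: 2 2 1 1

Derivation:
Op 1: fork(P0) -> P1. 2 ppages; refcounts: pp0:2 pp1:2
Op 2: fork(P0) -> P2. 2 ppages; refcounts: pp0:3 pp1:3
Op 3: write(P0, v1, 123). refcount(pp1)=3>1 -> COPY to pp2. 3 ppages; refcounts: pp0:3 pp1:2 pp2:1
Op 4: write(P1, v0, 124). refcount(pp0)=3>1 -> COPY to pp3. 4 ppages; refcounts: pp0:2 pp1:2 pp2:1 pp3:1
Op 5: read(P1, v0) -> 124. No state change.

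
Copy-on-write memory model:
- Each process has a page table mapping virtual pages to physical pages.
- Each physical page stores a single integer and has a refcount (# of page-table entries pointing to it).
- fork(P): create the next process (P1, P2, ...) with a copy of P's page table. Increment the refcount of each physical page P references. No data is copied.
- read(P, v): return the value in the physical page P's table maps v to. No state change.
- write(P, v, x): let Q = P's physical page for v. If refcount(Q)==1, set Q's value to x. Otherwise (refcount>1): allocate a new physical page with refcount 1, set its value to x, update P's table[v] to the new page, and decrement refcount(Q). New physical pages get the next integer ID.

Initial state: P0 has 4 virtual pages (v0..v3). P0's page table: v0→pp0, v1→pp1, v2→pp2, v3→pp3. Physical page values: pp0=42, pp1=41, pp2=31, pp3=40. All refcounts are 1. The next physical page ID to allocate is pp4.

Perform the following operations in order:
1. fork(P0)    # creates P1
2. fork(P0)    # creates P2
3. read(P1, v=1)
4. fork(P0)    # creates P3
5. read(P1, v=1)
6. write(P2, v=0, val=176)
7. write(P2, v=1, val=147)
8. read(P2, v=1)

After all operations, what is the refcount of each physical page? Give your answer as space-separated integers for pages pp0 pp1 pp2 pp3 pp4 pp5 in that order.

Op 1: fork(P0) -> P1. 4 ppages; refcounts: pp0:2 pp1:2 pp2:2 pp3:2
Op 2: fork(P0) -> P2. 4 ppages; refcounts: pp0:3 pp1:3 pp2:3 pp3:3
Op 3: read(P1, v1) -> 41. No state change.
Op 4: fork(P0) -> P3. 4 ppages; refcounts: pp0:4 pp1:4 pp2:4 pp3:4
Op 5: read(P1, v1) -> 41. No state change.
Op 6: write(P2, v0, 176). refcount(pp0)=4>1 -> COPY to pp4. 5 ppages; refcounts: pp0:3 pp1:4 pp2:4 pp3:4 pp4:1
Op 7: write(P2, v1, 147). refcount(pp1)=4>1 -> COPY to pp5. 6 ppages; refcounts: pp0:3 pp1:3 pp2:4 pp3:4 pp4:1 pp5:1
Op 8: read(P2, v1) -> 147. No state change.

Answer: 3 3 4 4 1 1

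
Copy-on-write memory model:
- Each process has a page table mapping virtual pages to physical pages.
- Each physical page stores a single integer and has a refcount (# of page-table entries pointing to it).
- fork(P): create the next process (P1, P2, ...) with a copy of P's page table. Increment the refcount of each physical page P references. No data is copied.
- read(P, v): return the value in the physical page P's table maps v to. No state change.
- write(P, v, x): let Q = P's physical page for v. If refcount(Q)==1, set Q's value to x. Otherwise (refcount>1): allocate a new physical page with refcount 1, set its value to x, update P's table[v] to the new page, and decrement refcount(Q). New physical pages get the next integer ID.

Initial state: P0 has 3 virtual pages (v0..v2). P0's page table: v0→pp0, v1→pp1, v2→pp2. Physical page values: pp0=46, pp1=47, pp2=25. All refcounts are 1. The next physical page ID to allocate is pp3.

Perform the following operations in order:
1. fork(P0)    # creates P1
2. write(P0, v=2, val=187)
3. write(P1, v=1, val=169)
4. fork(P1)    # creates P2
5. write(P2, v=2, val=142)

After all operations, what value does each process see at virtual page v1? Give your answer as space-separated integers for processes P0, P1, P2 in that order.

Answer: 47 169 169

Derivation:
Op 1: fork(P0) -> P1. 3 ppages; refcounts: pp0:2 pp1:2 pp2:2
Op 2: write(P0, v2, 187). refcount(pp2)=2>1 -> COPY to pp3. 4 ppages; refcounts: pp0:2 pp1:2 pp2:1 pp3:1
Op 3: write(P1, v1, 169). refcount(pp1)=2>1 -> COPY to pp4. 5 ppages; refcounts: pp0:2 pp1:1 pp2:1 pp3:1 pp4:1
Op 4: fork(P1) -> P2. 5 ppages; refcounts: pp0:3 pp1:1 pp2:2 pp3:1 pp4:2
Op 5: write(P2, v2, 142). refcount(pp2)=2>1 -> COPY to pp5. 6 ppages; refcounts: pp0:3 pp1:1 pp2:1 pp3:1 pp4:2 pp5:1
P0: v1 -> pp1 = 47
P1: v1 -> pp4 = 169
P2: v1 -> pp4 = 169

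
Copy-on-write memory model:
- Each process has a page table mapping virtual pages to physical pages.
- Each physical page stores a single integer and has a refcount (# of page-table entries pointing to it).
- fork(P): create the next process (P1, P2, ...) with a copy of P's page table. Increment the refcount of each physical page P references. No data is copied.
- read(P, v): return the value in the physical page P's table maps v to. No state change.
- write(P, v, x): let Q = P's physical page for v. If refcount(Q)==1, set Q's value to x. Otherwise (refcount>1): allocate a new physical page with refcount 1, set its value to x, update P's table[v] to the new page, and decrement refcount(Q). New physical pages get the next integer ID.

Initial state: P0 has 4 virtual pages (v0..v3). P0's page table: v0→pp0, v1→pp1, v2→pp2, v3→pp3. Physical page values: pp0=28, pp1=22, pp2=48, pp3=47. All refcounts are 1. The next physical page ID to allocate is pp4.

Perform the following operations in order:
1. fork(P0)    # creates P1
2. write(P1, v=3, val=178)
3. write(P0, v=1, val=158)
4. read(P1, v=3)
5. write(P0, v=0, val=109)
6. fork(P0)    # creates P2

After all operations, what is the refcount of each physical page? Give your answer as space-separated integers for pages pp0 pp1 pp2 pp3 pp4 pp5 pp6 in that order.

Op 1: fork(P0) -> P1. 4 ppages; refcounts: pp0:2 pp1:2 pp2:2 pp3:2
Op 2: write(P1, v3, 178). refcount(pp3)=2>1 -> COPY to pp4. 5 ppages; refcounts: pp0:2 pp1:2 pp2:2 pp3:1 pp4:1
Op 3: write(P0, v1, 158). refcount(pp1)=2>1 -> COPY to pp5. 6 ppages; refcounts: pp0:2 pp1:1 pp2:2 pp3:1 pp4:1 pp5:1
Op 4: read(P1, v3) -> 178. No state change.
Op 5: write(P0, v0, 109). refcount(pp0)=2>1 -> COPY to pp6. 7 ppages; refcounts: pp0:1 pp1:1 pp2:2 pp3:1 pp4:1 pp5:1 pp6:1
Op 6: fork(P0) -> P2. 7 ppages; refcounts: pp0:1 pp1:1 pp2:3 pp3:2 pp4:1 pp5:2 pp6:2

Answer: 1 1 3 2 1 2 2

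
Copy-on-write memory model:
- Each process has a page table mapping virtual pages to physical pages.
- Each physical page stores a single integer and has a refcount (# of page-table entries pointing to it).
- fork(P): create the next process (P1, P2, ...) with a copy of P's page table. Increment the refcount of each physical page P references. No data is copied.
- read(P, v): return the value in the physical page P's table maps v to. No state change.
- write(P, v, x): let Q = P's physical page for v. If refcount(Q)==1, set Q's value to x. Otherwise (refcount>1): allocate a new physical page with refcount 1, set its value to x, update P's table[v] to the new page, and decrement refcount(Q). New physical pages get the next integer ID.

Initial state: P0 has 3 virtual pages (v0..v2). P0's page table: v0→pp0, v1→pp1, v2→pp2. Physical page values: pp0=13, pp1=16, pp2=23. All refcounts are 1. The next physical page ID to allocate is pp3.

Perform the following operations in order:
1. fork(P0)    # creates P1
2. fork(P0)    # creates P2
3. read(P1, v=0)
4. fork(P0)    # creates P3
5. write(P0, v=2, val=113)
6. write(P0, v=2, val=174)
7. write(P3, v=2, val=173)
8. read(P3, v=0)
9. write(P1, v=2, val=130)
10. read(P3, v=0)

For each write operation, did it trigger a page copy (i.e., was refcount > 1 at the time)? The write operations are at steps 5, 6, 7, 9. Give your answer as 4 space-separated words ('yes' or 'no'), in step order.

Op 1: fork(P0) -> P1. 3 ppages; refcounts: pp0:2 pp1:2 pp2:2
Op 2: fork(P0) -> P2. 3 ppages; refcounts: pp0:3 pp1:3 pp2:3
Op 3: read(P1, v0) -> 13. No state change.
Op 4: fork(P0) -> P3. 3 ppages; refcounts: pp0:4 pp1:4 pp2:4
Op 5: write(P0, v2, 113). refcount(pp2)=4>1 -> COPY to pp3. 4 ppages; refcounts: pp0:4 pp1:4 pp2:3 pp3:1
Op 6: write(P0, v2, 174). refcount(pp3)=1 -> write in place. 4 ppages; refcounts: pp0:4 pp1:4 pp2:3 pp3:1
Op 7: write(P3, v2, 173). refcount(pp2)=3>1 -> COPY to pp4. 5 ppages; refcounts: pp0:4 pp1:4 pp2:2 pp3:1 pp4:1
Op 8: read(P3, v0) -> 13. No state change.
Op 9: write(P1, v2, 130). refcount(pp2)=2>1 -> COPY to pp5. 6 ppages; refcounts: pp0:4 pp1:4 pp2:1 pp3:1 pp4:1 pp5:1
Op 10: read(P3, v0) -> 13. No state change.

yes no yes yes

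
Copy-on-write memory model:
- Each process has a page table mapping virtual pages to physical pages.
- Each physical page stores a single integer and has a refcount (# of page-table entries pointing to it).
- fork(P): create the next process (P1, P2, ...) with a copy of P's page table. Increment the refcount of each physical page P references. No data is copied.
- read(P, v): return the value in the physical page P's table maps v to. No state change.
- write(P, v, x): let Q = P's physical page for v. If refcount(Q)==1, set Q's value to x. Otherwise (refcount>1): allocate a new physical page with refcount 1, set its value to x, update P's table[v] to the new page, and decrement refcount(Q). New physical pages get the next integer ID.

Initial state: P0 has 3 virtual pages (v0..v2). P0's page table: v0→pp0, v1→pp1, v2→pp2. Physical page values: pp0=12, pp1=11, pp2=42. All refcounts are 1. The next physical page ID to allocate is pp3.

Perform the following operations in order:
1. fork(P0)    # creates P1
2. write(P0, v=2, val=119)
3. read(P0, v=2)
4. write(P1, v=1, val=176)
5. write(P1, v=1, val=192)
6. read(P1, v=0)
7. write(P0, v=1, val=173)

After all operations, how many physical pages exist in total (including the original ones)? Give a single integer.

Answer: 5

Derivation:
Op 1: fork(P0) -> P1. 3 ppages; refcounts: pp0:2 pp1:2 pp2:2
Op 2: write(P0, v2, 119). refcount(pp2)=2>1 -> COPY to pp3. 4 ppages; refcounts: pp0:2 pp1:2 pp2:1 pp3:1
Op 3: read(P0, v2) -> 119. No state change.
Op 4: write(P1, v1, 176). refcount(pp1)=2>1 -> COPY to pp4. 5 ppages; refcounts: pp0:2 pp1:1 pp2:1 pp3:1 pp4:1
Op 5: write(P1, v1, 192). refcount(pp4)=1 -> write in place. 5 ppages; refcounts: pp0:2 pp1:1 pp2:1 pp3:1 pp4:1
Op 6: read(P1, v0) -> 12. No state change.
Op 7: write(P0, v1, 173). refcount(pp1)=1 -> write in place. 5 ppages; refcounts: pp0:2 pp1:1 pp2:1 pp3:1 pp4:1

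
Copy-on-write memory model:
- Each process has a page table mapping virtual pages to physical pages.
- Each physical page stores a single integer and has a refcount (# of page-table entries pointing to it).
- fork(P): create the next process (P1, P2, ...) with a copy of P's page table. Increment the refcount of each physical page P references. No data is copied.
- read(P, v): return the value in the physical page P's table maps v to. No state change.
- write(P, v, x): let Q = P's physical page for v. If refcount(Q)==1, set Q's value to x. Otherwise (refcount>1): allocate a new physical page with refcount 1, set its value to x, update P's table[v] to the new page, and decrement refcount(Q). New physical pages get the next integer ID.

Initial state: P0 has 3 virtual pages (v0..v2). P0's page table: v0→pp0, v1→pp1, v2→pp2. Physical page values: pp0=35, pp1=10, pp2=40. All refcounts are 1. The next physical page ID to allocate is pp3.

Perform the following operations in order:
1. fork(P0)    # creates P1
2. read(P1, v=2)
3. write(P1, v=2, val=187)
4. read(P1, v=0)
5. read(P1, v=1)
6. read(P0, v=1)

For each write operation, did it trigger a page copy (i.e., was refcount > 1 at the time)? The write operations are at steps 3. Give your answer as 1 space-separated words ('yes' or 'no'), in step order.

Op 1: fork(P0) -> P1. 3 ppages; refcounts: pp0:2 pp1:2 pp2:2
Op 2: read(P1, v2) -> 40. No state change.
Op 3: write(P1, v2, 187). refcount(pp2)=2>1 -> COPY to pp3. 4 ppages; refcounts: pp0:2 pp1:2 pp2:1 pp3:1
Op 4: read(P1, v0) -> 35. No state change.
Op 5: read(P1, v1) -> 10. No state change.
Op 6: read(P0, v1) -> 10. No state change.

yes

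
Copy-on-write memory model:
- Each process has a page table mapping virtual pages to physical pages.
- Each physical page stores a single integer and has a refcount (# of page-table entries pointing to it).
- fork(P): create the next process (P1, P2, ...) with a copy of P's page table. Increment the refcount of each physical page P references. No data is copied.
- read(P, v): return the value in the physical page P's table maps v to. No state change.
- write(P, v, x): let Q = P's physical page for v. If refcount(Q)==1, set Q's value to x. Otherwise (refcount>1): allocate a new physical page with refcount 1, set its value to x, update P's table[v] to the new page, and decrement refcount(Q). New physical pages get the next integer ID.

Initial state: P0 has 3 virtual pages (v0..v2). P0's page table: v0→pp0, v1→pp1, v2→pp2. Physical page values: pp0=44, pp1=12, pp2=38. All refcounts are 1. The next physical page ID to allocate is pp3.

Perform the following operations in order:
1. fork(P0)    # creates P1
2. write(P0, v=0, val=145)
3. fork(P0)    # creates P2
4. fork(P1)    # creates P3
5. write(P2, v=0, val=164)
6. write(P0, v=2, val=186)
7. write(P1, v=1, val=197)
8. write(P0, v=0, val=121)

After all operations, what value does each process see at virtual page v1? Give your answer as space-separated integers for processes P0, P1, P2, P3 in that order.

Op 1: fork(P0) -> P1. 3 ppages; refcounts: pp0:2 pp1:2 pp2:2
Op 2: write(P0, v0, 145). refcount(pp0)=2>1 -> COPY to pp3. 4 ppages; refcounts: pp0:1 pp1:2 pp2:2 pp3:1
Op 3: fork(P0) -> P2. 4 ppages; refcounts: pp0:1 pp1:3 pp2:3 pp3:2
Op 4: fork(P1) -> P3. 4 ppages; refcounts: pp0:2 pp1:4 pp2:4 pp3:2
Op 5: write(P2, v0, 164). refcount(pp3)=2>1 -> COPY to pp4. 5 ppages; refcounts: pp0:2 pp1:4 pp2:4 pp3:1 pp4:1
Op 6: write(P0, v2, 186). refcount(pp2)=4>1 -> COPY to pp5. 6 ppages; refcounts: pp0:2 pp1:4 pp2:3 pp3:1 pp4:1 pp5:1
Op 7: write(P1, v1, 197). refcount(pp1)=4>1 -> COPY to pp6. 7 ppages; refcounts: pp0:2 pp1:3 pp2:3 pp3:1 pp4:1 pp5:1 pp6:1
Op 8: write(P0, v0, 121). refcount(pp3)=1 -> write in place. 7 ppages; refcounts: pp0:2 pp1:3 pp2:3 pp3:1 pp4:1 pp5:1 pp6:1
P0: v1 -> pp1 = 12
P1: v1 -> pp6 = 197
P2: v1 -> pp1 = 12
P3: v1 -> pp1 = 12

Answer: 12 197 12 12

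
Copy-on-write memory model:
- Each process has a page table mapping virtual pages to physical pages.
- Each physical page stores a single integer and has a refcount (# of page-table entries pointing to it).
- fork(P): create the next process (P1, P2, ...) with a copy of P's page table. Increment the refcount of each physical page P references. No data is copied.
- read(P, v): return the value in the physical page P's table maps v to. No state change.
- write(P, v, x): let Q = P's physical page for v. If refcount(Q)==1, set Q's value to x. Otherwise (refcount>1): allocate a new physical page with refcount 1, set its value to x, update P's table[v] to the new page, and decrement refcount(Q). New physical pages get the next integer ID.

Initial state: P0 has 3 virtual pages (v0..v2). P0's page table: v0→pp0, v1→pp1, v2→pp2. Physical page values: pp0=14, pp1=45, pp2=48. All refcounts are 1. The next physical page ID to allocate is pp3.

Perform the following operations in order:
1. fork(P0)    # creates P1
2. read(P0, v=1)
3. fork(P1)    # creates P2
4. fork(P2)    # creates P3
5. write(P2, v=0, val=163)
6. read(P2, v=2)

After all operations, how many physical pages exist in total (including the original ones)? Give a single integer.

Op 1: fork(P0) -> P1. 3 ppages; refcounts: pp0:2 pp1:2 pp2:2
Op 2: read(P0, v1) -> 45. No state change.
Op 3: fork(P1) -> P2. 3 ppages; refcounts: pp0:3 pp1:3 pp2:3
Op 4: fork(P2) -> P3. 3 ppages; refcounts: pp0:4 pp1:4 pp2:4
Op 5: write(P2, v0, 163). refcount(pp0)=4>1 -> COPY to pp3. 4 ppages; refcounts: pp0:3 pp1:4 pp2:4 pp3:1
Op 6: read(P2, v2) -> 48. No state change.

Answer: 4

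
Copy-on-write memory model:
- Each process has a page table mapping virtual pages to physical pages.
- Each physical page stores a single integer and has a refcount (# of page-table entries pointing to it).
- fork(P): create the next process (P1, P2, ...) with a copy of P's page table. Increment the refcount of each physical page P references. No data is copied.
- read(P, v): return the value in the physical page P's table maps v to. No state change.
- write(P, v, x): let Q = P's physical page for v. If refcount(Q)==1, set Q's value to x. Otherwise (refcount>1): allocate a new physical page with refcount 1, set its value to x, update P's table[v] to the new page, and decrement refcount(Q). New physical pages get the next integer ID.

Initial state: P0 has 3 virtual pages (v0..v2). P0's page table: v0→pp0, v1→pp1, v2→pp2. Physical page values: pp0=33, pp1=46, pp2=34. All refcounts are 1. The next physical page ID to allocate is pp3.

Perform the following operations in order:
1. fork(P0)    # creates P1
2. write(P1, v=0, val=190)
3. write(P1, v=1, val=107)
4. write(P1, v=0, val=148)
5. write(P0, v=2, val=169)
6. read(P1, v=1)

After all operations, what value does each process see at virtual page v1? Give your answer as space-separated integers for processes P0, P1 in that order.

Answer: 46 107

Derivation:
Op 1: fork(P0) -> P1. 3 ppages; refcounts: pp0:2 pp1:2 pp2:2
Op 2: write(P1, v0, 190). refcount(pp0)=2>1 -> COPY to pp3. 4 ppages; refcounts: pp0:1 pp1:2 pp2:2 pp3:1
Op 3: write(P1, v1, 107). refcount(pp1)=2>1 -> COPY to pp4. 5 ppages; refcounts: pp0:1 pp1:1 pp2:2 pp3:1 pp4:1
Op 4: write(P1, v0, 148). refcount(pp3)=1 -> write in place. 5 ppages; refcounts: pp0:1 pp1:1 pp2:2 pp3:1 pp4:1
Op 5: write(P0, v2, 169). refcount(pp2)=2>1 -> COPY to pp5. 6 ppages; refcounts: pp0:1 pp1:1 pp2:1 pp3:1 pp4:1 pp5:1
Op 6: read(P1, v1) -> 107. No state change.
P0: v1 -> pp1 = 46
P1: v1 -> pp4 = 107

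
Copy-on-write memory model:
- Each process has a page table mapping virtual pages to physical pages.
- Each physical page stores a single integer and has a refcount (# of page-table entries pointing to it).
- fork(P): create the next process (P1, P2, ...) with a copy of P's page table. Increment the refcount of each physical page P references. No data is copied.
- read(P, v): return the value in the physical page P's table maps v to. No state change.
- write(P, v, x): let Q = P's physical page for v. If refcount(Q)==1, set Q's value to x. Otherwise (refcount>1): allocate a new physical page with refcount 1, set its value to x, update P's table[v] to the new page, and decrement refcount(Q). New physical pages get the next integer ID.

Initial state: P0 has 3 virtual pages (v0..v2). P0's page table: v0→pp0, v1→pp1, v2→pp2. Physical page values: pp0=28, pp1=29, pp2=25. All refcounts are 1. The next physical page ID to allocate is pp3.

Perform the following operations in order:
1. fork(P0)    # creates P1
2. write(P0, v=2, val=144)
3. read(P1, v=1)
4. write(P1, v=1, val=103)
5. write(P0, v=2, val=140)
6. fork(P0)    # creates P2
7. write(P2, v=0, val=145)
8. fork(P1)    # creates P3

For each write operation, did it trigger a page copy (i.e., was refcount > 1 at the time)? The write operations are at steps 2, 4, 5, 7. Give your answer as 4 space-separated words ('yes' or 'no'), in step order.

Op 1: fork(P0) -> P1. 3 ppages; refcounts: pp0:2 pp1:2 pp2:2
Op 2: write(P0, v2, 144). refcount(pp2)=2>1 -> COPY to pp3. 4 ppages; refcounts: pp0:2 pp1:2 pp2:1 pp3:1
Op 3: read(P1, v1) -> 29. No state change.
Op 4: write(P1, v1, 103). refcount(pp1)=2>1 -> COPY to pp4. 5 ppages; refcounts: pp0:2 pp1:1 pp2:1 pp3:1 pp4:1
Op 5: write(P0, v2, 140). refcount(pp3)=1 -> write in place. 5 ppages; refcounts: pp0:2 pp1:1 pp2:1 pp3:1 pp4:1
Op 6: fork(P0) -> P2. 5 ppages; refcounts: pp0:3 pp1:2 pp2:1 pp3:2 pp4:1
Op 7: write(P2, v0, 145). refcount(pp0)=3>1 -> COPY to pp5. 6 ppages; refcounts: pp0:2 pp1:2 pp2:1 pp3:2 pp4:1 pp5:1
Op 8: fork(P1) -> P3. 6 ppages; refcounts: pp0:3 pp1:2 pp2:2 pp3:2 pp4:2 pp5:1

yes yes no yes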